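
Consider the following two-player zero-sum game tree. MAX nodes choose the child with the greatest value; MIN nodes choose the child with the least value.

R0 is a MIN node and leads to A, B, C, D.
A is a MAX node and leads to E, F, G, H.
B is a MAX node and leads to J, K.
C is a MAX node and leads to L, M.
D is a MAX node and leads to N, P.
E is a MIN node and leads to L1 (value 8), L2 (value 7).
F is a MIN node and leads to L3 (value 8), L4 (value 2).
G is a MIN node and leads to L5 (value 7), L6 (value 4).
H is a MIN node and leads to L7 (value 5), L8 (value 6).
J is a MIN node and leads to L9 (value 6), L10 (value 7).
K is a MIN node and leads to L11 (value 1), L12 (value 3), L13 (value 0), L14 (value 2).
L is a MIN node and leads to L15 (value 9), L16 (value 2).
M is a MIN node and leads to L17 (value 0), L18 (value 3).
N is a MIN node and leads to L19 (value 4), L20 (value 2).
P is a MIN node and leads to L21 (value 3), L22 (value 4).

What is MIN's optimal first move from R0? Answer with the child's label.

E (MIN): min(8, 7) = 7
F (MIN): min(8, 2) = 2
G (MIN): min(7, 4) = 4
H (MIN): min(5, 6) = 5
A (MAX): max(7, 2, 4, 5) = 7
J (MIN): min(6, 7) = 6
K (MIN): min(1, 3, 0, 2) = 0
B (MAX): max(6, 0) = 6
L (MIN): min(9, 2) = 2
M (MIN): min(0, 3) = 0
C (MAX): max(2, 0) = 2
N (MIN): min(4, 2) = 2
P (MIN): min(3, 4) = 3
D (MAX): max(2, 3) = 3
R0 (MIN): min(7, 6, 2, 3) = 2
MIN at R0 wants the lowest of {A=7, B=6, C=2, D=3}, so chooses C.

C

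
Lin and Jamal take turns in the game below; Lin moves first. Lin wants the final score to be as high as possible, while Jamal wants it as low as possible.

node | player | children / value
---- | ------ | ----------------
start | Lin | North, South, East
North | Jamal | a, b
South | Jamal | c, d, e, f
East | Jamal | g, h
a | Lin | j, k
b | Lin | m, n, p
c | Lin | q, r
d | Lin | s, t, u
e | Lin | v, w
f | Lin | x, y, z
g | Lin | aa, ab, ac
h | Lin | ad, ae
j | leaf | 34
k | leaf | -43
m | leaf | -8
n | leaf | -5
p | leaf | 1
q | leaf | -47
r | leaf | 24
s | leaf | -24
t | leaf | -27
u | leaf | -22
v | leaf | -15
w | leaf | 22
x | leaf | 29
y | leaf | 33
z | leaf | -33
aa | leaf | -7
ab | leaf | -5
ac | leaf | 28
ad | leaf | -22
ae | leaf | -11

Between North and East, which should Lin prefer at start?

North

a (Lin): max(34, -43) = 34
b (Lin): max(-8, -5, 1) = 1
North (Jamal): min(34, 1) = 1
g (Lin): max(-7, -5, 28) = 28
h (Lin): max(-22, -11) = -11
East (Jamal): min(28, -11) = -11
Lin prefers the higher value; North=1, East=-11. North is better since 1 > -11.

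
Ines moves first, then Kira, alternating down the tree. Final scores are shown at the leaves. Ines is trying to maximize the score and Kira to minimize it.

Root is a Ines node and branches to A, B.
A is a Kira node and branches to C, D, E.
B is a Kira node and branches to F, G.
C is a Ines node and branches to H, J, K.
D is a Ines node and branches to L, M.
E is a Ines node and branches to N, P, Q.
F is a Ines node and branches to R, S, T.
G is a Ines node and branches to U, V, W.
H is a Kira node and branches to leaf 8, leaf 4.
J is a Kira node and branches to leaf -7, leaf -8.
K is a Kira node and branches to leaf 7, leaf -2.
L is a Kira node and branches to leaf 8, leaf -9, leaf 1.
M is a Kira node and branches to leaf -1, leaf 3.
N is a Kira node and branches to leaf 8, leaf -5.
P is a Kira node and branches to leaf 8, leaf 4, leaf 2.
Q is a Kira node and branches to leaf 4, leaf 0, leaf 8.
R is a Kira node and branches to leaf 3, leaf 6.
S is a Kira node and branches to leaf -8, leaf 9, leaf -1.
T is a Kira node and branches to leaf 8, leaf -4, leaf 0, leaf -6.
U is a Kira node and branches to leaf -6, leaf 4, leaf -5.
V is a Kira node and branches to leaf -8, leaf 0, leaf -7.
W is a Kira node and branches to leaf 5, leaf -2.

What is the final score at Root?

-1

H (Kira): min(8, 4) = 4
J (Kira): min(-7, -8) = -8
K (Kira): min(7, -2) = -2
C (Ines): max(4, -8, -2) = 4
L (Kira): min(8, -9, 1) = -9
M (Kira): min(-1, 3) = -1
D (Ines): max(-9, -1) = -1
N (Kira): min(8, -5) = -5
P (Kira): min(8, 4, 2) = 2
Q (Kira): min(4, 0, 8) = 0
E (Ines): max(-5, 2, 0) = 2
A (Kira): min(4, -1, 2) = -1
R (Kira): min(3, 6) = 3
S (Kira): min(-8, 9, -1) = -8
T (Kira): min(8, -4, 0, -6) = -6
F (Ines): max(3, -8, -6) = 3
U (Kira): min(-6, 4, -5) = -6
V (Kira): min(-8, 0, -7) = -8
W (Kira): min(5, -2) = -2
G (Ines): max(-6, -8, -2) = -2
B (Kira): min(3, -2) = -2
Root (Ines): max(-1, -2) = -1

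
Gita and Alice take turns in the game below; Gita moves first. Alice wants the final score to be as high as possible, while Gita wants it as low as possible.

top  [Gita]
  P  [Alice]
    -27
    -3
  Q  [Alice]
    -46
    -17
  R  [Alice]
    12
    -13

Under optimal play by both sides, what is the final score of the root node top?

-17

P (Alice): max(-27, -3) = -3
Q (Alice): max(-46, -17) = -17
R (Alice): max(12, -13) = 12
top (Gita): min(-3, -17, 12) = -17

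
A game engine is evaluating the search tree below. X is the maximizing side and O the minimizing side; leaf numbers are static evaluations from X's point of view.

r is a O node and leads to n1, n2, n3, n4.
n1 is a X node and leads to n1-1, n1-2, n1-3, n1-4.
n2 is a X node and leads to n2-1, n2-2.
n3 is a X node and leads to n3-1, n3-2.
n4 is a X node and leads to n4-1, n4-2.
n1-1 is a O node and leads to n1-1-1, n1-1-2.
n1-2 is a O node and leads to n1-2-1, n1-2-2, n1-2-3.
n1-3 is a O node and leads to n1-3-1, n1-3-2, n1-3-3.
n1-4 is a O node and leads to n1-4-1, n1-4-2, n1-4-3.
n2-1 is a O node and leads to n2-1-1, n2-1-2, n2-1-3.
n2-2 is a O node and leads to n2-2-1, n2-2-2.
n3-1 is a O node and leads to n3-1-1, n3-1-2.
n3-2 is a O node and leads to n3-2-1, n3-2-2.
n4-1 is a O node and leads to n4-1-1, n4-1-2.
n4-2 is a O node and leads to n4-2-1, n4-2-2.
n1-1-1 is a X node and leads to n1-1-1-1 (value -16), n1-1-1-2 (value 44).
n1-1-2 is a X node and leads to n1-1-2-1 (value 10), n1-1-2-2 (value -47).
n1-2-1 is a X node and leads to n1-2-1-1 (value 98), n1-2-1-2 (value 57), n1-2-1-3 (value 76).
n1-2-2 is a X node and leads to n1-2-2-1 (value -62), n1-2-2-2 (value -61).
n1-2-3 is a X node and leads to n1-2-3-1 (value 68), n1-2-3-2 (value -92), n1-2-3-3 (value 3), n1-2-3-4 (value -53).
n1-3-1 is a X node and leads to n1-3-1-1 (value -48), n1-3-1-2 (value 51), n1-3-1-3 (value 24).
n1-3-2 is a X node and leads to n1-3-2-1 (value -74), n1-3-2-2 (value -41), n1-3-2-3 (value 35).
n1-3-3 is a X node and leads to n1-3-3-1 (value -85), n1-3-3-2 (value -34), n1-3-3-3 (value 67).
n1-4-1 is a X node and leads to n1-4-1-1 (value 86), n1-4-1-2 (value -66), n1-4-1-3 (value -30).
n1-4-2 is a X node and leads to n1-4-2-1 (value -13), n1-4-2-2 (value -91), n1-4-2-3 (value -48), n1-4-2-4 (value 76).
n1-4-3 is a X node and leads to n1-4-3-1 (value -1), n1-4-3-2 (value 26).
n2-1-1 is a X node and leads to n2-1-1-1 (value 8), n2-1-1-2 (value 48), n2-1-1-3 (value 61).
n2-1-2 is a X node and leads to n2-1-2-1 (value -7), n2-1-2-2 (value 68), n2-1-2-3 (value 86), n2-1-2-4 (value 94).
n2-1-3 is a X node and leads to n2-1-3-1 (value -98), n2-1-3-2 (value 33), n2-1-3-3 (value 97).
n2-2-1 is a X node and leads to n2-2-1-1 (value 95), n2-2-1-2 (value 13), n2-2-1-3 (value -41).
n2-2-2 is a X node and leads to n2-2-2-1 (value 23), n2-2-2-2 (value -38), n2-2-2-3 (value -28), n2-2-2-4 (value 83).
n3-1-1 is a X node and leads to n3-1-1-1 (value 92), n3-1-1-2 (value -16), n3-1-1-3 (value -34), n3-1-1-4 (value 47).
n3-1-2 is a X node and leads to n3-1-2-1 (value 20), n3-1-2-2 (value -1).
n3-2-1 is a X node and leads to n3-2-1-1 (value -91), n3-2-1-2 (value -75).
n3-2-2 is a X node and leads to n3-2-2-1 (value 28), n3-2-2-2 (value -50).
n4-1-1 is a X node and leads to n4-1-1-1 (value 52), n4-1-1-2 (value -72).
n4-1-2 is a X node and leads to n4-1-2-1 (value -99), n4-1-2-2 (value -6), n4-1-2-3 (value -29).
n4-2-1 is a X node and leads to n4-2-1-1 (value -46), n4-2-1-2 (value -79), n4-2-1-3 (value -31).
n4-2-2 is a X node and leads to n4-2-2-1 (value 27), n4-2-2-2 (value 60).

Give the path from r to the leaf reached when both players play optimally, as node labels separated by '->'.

n1-1-1 (X): max(-16, 44) = 44
n1-1-2 (X): max(10, -47) = 10
n1-1 (O): min(44, 10) = 10
n1-2-1 (X): max(98, 57, 76) = 98
n1-2-2 (X): max(-62, -61) = -61
n1-2-3 (X): max(68, -92, 3, -53) = 68
n1-2 (O): min(98, -61, 68) = -61
n1-3-1 (X): max(-48, 51, 24) = 51
n1-3-2 (X): max(-74, -41, 35) = 35
n1-3-3 (X): max(-85, -34, 67) = 67
n1-3 (O): min(51, 35, 67) = 35
n1-4-1 (X): max(86, -66, -30) = 86
n1-4-2 (X): max(-13, -91, -48, 76) = 76
n1-4-3 (X): max(-1, 26) = 26
n1-4 (O): min(86, 76, 26) = 26
n1 (X): max(10, -61, 35, 26) = 35
n2-1-1 (X): max(8, 48, 61) = 61
n2-1-2 (X): max(-7, 68, 86, 94) = 94
n2-1-3 (X): max(-98, 33, 97) = 97
n2-1 (O): min(61, 94, 97) = 61
n2-2-1 (X): max(95, 13, -41) = 95
n2-2-2 (X): max(23, -38, -28, 83) = 83
n2-2 (O): min(95, 83) = 83
n2 (X): max(61, 83) = 83
n3-1-1 (X): max(92, -16, -34, 47) = 92
n3-1-2 (X): max(20, -1) = 20
n3-1 (O): min(92, 20) = 20
n3-2-1 (X): max(-91, -75) = -75
n3-2-2 (X): max(28, -50) = 28
n3-2 (O): min(-75, 28) = -75
n3 (X): max(20, -75) = 20
n4-1-1 (X): max(52, -72) = 52
n4-1-2 (X): max(-99, -6, -29) = -6
n4-1 (O): min(52, -6) = -6
n4-2-1 (X): max(-46, -79, -31) = -31
n4-2-2 (X): max(27, 60) = 60
n4-2 (O): min(-31, 60) = -31
n4 (X): max(-6, -31) = -6
r (O): min(35, 83, 20, -6) = -6
At r, O picks n4 (lowest: -6).
At n4, X picks n4-1 (highest: -6).
At n4-1, O picks n4-1-2 (lowest: -6).
At n4-1-2, X picks n4-1-2-2 (highest: -6).
Terminal value -6.

r -> n4 -> n4-1 -> n4-1-2 -> n4-1-2-2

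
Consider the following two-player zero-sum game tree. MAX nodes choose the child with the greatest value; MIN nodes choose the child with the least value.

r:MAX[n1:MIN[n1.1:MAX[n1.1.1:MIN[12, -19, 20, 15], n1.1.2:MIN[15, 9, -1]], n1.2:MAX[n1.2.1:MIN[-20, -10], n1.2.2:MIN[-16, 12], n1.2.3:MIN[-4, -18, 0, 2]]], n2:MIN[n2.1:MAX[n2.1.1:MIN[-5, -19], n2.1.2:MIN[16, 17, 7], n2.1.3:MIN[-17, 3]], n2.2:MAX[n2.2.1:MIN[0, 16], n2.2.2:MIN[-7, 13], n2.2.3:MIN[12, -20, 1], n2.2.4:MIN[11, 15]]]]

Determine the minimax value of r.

7

n1.1.1 (MIN): min(12, -19, 20, 15) = -19
n1.1.2 (MIN): min(15, 9, -1) = -1
n1.1 (MAX): max(-19, -1) = -1
n1.2.1 (MIN): min(-20, -10) = -20
n1.2.2 (MIN): min(-16, 12) = -16
n1.2.3 (MIN): min(-4, -18, 0, 2) = -18
n1.2 (MAX): max(-20, -16, -18) = -16
n1 (MIN): min(-1, -16) = -16
n2.1.1 (MIN): min(-5, -19) = -19
n2.1.2 (MIN): min(16, 17, 7) = 7
n2.1.3 (MIN): min(-17, 3) = -17
n2.1 (MAX): max(-19, 7, -17) = 7
n2.2.1 (MIN): min(0, 16) = 0
n2.2.2 (MIN): min(-7, 13) = -7
n2.2.3 (MIN): min(12, -20, 1) = -20
n2.2.4 (MIN): min(11, 15) = 11
n2.2 (MAX): max(0, -7, -20, 11) = 11
n2 (MIN): min(7, 11) = 7
r (MAX): max(-16, 7) = 7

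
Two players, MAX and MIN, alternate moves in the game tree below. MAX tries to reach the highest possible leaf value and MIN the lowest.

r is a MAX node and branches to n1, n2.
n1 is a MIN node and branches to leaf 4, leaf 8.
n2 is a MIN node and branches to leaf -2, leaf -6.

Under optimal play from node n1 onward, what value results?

4

n1 (MIN): min(4, 8) = 4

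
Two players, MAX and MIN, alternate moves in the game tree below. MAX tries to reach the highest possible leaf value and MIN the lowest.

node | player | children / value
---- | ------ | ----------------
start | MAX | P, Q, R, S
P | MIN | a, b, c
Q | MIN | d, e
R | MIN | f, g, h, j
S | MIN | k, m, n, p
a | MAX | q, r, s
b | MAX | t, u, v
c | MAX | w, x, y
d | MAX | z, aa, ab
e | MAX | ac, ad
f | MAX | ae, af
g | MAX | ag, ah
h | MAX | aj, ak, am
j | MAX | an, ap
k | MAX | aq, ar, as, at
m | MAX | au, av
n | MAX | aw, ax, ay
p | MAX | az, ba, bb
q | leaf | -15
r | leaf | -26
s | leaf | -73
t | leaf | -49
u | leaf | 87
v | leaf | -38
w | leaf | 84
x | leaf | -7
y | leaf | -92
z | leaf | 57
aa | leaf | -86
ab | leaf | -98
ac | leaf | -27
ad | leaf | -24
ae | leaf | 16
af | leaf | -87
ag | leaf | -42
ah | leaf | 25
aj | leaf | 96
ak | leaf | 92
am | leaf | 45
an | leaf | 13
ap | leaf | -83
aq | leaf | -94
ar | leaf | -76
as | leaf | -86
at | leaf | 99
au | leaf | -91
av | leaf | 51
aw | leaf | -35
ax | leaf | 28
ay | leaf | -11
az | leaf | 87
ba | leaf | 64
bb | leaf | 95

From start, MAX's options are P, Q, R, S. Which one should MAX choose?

a (MAX): max(-15, -26, -73) = -15
b (MAX): max(-49, 87, -38) = 87
c (MAX): max(84, -7, -92) = 84
P (MIN): min(-15, 87, 84) = -15
d (MAX): max(57, -86, -98) = 57
e (MAX): max(-27, -24) = -24
Q (MIN): min(57, -24) = -24
f (MAX): max(16, -87) = 16
g (MAX): max(-42, 25) = 25
h (MAX): max(96, 92, 45) = 96
j (MAX): max(13, -83) = 13
R (MIN): min(16, 25, 96, 13) = 13
k (MAX): max(-94, -76, -86, 99) = 99
m (MAX): max(-91, 51) = 51
n (MAX): max(-35, 28, -11) = 28
p (MAX): max(87, 64, 95) = 95
S (MIN): min(99, 51, 28, 95) = 28
start (MAX): max(-15, -24, 13, 28) = 28
MAX at start wants the highest of {P=-15, Q=-24, R=13, S=28}, so chooses S.

S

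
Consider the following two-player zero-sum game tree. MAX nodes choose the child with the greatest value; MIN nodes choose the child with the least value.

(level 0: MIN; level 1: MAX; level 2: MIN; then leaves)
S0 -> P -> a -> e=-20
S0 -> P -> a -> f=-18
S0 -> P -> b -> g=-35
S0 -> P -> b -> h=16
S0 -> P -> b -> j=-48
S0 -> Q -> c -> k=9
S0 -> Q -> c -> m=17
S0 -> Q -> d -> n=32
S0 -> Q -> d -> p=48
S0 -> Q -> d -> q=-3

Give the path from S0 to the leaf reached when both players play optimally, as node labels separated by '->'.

a (MIN): min(-20, -18) = -20
b (MIN): min(-35, 16, -48) = -48
P (MAX): max(-20, -48) = -20
c (MIN): min(9, 17) = 9
d (MIN): min(32, 48, -3) = -3
Q (MAX): max(9, -3) = 9
S0 (MIN): min(-20, 9) = -20
At S0, MIN picks P (lowest: -20).
At P, MAX picks a (highest: -20).
At a, MIN picks e (lowest: -20).
Terminal value -20.

S0 -> P -> a -> e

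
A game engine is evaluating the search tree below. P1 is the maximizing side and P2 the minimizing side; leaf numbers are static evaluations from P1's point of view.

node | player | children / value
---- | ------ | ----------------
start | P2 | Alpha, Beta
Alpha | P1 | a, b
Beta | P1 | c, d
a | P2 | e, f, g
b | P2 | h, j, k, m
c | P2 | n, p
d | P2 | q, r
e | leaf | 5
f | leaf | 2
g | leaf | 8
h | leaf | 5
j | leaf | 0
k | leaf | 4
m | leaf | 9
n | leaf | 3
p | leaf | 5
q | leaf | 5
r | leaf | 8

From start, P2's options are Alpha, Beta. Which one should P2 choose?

Alpha

a (P2): min(5, 2, 8) = 2
b (P2): min(5, 0, 4, 9) = 0
Alpha (P1): max(2, 0) = 2
c (P2): min(3, 5) = 3
d (P2): min(5, 8) = 5
Beta (P1): max(3, 5) = 5
start (P2): min(2, 5) = 2
P2 at start wants the lowest of {Alpha=2, Beta=5}, so chooses Alpha.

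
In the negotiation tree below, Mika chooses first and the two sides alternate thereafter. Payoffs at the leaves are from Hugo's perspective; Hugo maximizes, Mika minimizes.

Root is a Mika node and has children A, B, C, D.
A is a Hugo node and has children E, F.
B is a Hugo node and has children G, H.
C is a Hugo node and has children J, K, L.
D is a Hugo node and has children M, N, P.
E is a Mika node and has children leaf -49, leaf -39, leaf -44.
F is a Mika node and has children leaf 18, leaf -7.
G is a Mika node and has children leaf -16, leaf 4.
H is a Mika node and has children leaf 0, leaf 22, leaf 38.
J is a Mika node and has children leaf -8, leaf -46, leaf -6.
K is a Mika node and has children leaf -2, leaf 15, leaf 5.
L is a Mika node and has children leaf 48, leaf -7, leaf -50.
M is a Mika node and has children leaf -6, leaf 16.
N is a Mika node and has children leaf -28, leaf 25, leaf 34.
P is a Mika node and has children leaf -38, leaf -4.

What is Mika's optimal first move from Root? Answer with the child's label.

A

E (Mika): min(-49, -39, -44) = -49
F (Mika): min(18, -7) = -7
A (Hugo): max(-49, -7) = -7
G (Mika): min(-16, 4) = -16
H (Mika): min(0, 22, 38) = 0
B (Hugo): max(-16, 0) = 0
J (Mika): min(-8, -46, -6) = -46
K (Mika): min(-2, 15, 5) = -2
L (Mika): min(48, -7, -50) = -50
C (Hugo): max(-46, -2, -50) = -2
M (Mika): min(-6, 16) = -6
N (Mika): min(-28, 25, 34) = -28
P (Mika): min(-38, -4) = -38
D (Hugo): max(-6, -28, -38) = -6
Root (Mika): min(-7, 0, -2, -6) = -7
Mika at Root wants the lowest of {A=-7, B=0, C=-2, D=-6}, so chooses A.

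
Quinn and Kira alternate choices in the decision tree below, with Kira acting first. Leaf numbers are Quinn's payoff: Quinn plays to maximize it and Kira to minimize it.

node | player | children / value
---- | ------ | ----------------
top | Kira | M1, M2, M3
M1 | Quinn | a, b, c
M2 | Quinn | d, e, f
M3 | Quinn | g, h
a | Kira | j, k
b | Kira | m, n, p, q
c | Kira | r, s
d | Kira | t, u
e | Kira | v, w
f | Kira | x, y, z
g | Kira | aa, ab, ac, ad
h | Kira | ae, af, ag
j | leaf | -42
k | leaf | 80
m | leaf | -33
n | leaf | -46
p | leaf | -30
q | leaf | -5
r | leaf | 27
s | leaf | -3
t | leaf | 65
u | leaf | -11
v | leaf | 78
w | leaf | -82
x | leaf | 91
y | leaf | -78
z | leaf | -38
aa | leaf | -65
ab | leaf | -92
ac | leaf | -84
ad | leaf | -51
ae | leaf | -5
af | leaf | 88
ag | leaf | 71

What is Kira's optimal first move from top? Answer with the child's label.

a (Kira): min(-42, 80) = -42
b (Kira): min(-33, -46, -30, -5) = -46
c (Kira): min(27, -3) = -3
M1 (Quinn): max(-42, -46, -3) = -3
d (Kira): min(65, -11) = -11
e (Kira): min(78, -82) = -82
f (Kira): min(91, -78, -38) = -78
M2 (Quinn): max(-11, -82, -78) = -11
g (Kira): min(-65, -92, -84, -51) = -92
h (Kira): min(-5, 88, 71) = -5
M3 (Quinn): max(-92, -5) = -5
top (Kira): min(-3, -11, -5) = -11
Kira at top wants the lowest of {M1=-3, M2=-11, M3=-5}, so chooses M2.

M2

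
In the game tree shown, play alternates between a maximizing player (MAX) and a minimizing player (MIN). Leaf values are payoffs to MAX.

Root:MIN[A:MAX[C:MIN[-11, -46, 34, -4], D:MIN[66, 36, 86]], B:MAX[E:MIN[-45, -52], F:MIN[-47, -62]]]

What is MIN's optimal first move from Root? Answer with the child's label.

C (MIN): min(-11, -46, 34, -4) = -46
D (MIN): min(66, 36, 86) = 36
A (MAX): max(-46, 36) = 36
E (MIN): min(-45, -52) = -52
F (MIN): min(-47, -62) = -62
B (MAX): max(-52, -62) = -52
Root (MIN): min(36, -52) = -52
MIN at Root wants the lowest of {A=36, B=-52}, so chooses B.

B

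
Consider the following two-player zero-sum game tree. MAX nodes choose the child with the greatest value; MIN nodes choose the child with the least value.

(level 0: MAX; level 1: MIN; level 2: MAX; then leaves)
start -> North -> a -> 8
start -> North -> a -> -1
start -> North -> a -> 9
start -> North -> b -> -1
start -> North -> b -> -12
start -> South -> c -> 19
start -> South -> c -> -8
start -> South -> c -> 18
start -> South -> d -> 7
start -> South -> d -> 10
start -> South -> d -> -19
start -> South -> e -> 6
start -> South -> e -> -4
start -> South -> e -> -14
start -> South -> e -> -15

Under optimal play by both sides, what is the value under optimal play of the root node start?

6

a (MAX): max(8, -1, 9) = 9
b (MAX): max(-1, -12) = -1
North (MIN): min(9, -1) = -1
c (MAX): max(19, -8, 18) = 19
d (MAX): max(7, 10, -19) = 10
e (MAX): max(6, -4, -14, -15) = 6
South (MIN): min(19, 10, 6) = 6
start (MAX): max(-1, 6) = 6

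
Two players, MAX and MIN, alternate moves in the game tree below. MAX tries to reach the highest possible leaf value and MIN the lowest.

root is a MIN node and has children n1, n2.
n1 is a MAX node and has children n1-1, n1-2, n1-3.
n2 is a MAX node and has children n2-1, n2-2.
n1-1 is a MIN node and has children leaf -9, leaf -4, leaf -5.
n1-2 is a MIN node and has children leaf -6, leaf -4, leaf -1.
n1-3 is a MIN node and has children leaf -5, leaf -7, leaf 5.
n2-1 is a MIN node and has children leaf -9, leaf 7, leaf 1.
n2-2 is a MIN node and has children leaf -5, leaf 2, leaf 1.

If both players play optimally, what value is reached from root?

-6

n1-1 (MIN): min(-9, -4, -5) = -9
n1-2 (MIN): min(-6, -4, -1) = -6
n1-3 (MIN): min(-5, -7, 5) = -7
n1 (MAX): max(-9, -6, -7) = -6
n2-1 (MIN): min(-9, 7, 1) = -9
n2-2 (MIN): min(-5, 2, 1) = -5
n2 (MAX): max(-9, -5) = -5
root (MIN): min(-6, -5) = -6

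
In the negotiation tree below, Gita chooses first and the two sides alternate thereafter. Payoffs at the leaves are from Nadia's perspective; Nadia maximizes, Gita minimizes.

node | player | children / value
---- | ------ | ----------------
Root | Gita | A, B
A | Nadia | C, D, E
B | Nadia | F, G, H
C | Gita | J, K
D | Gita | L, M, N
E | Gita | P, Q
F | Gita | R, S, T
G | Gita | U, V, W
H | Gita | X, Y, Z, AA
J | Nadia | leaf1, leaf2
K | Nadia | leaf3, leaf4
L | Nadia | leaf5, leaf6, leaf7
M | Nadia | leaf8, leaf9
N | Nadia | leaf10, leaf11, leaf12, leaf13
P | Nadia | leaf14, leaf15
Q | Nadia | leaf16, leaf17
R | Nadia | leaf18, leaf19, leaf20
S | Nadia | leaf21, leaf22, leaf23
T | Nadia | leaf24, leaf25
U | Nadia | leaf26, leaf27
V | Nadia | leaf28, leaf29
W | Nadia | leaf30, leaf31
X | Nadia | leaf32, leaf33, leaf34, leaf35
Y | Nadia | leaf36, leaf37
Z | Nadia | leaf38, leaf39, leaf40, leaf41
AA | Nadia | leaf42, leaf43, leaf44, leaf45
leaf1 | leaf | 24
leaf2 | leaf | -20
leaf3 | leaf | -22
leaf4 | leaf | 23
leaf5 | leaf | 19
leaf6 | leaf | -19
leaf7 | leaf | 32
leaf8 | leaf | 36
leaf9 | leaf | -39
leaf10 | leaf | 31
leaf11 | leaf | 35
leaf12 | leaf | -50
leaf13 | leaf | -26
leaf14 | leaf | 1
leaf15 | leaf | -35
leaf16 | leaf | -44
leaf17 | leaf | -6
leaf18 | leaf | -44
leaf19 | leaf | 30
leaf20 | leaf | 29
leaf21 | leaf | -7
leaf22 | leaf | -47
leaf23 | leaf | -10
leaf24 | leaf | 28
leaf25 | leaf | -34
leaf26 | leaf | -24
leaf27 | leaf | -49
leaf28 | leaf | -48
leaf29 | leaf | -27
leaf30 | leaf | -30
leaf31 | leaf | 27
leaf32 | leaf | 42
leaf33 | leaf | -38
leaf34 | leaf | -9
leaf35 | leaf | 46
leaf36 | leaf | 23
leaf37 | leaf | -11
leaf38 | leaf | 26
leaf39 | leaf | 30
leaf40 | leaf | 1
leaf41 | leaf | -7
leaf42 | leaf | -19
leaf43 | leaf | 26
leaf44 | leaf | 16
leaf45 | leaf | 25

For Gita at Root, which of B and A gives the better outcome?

R (Nadia): max(-44, 30, 29) = 30
S (Nadia): max(-7, -47, -10) = -7
T (Nadia): max(28, -34) = 28
F (Gita): min(30, -7, 28) = -7
U (Nadia): max(-24, -49) = -24
V (Nadia): max(-48, -27) = -27
W (Nadia): max(-30, 27) = 27
G (Gita): min(-24, -27, 27) = -27
X (Nadia): max(42, -38, -9, 46) = 46
Y (Nadia): max(23, -11) = 23
Z (Nadia): max(26, 30, 1, -7) = 30
AA (Nadia): max(-19, 26, 16, 25) = 26
H (Gita): min(46, 23, 30, 26) = 23
B (Nadia): max(-7, -27, 23) = 23
J (Nadia): max(24, -20) = 24
K (Nadia): max(-22, 23) = 23
C (Gita): min(24, 23) = 23
L (Nadia): max(19, -19, 32) = 32
M (Nadia): max(36, -39) = 36
N (Nadia): max(31, 35, -50, -26) = 35
D (Gita): min(32, 36, 35) = 32
P (Nadia): max(1, -35) = 1
Q (Nadia): max(-44, -6) = -6
E (Gita): min(1, -6) = -6
A (Nadia): max(23, 32, -6) = 32
Gita prefers the lower value; B=23, A=32. B is better since 23 < 32.

B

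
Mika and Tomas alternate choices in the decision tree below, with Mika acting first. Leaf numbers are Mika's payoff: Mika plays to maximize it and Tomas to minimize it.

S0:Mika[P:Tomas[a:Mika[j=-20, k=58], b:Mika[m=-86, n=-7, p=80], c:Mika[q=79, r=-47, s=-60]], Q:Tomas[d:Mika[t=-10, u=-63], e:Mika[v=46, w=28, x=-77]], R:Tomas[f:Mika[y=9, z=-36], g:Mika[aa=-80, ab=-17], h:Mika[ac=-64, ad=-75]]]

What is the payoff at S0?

a (Mika): max(-20, 58) = 58
b (Mika): max(-86, -7, 80) = 80
c (Mika): max(79, -47, -60) = 79
P (Tomas): min(58, 80, 79) = 58
d (Mika): max(-10, -63) = -10
e (Mika): max(46, 28, -77) = 46
Q (Tomas): min(-10, 46) = -10
f (Mika): max(9, -36) = 9
g (Mika): max(-80, -17) = -17
h (Mika): max(-64, -75) = -64
R (Tomas): min(9, -17, -64) = -64
S0 (Mika): max(58, -10, -64) = 58

58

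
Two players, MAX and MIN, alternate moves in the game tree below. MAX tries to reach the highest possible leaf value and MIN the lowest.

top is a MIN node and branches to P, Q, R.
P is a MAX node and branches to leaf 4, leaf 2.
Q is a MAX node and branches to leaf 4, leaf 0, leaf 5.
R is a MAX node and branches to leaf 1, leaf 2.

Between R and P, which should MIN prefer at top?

R (MAX): max(1, 2) = 2
P (MAX): max(4, 2) = 4
MIN prefers the lower value; R=2, P=4. R is better since 2 < 4.

R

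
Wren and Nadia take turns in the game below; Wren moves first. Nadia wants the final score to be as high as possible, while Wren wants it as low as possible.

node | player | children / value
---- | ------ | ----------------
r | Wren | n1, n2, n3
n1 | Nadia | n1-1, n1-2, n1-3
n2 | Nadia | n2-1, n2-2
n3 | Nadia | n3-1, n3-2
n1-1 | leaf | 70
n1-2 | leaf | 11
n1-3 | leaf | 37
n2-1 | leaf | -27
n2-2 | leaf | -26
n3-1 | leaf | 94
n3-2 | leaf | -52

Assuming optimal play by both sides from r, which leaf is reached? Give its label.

n1 (Nadia): max(70, 11, 37) = 70
n2 (Nadia): max(-27, -26) = -26
n3 (Nadia): max(94, -52) = 94
r (Wren): min(70, -26, 94) = -26
At r, Wren picks n2 (lowest: -26).
At n2, Nadia picks n2-2 (highest: -26).
Terminal value -26.

n2-2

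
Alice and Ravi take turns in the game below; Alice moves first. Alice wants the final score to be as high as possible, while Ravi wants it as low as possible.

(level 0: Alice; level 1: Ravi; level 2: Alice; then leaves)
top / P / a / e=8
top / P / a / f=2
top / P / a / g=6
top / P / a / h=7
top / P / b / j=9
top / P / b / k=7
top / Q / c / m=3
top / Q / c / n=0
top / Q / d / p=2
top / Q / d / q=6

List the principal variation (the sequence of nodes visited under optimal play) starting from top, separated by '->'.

a (Alice): max(8, 2, 6, 7) = 8
b (Alice): max(9, 7) = 9
P (Ravi): min(8, 9) = 8
c (Alice): max(3, 0) = 3
d (Alice): max(2, 6) = 6
Q (Ravi): min(3, 6) = 3
top (Alice): max(8, 3) = 8
At top, Alice picks P (highest: 8).
At P, Ravi picks a (lowest: 8).
At a, Alice picks e (highest: 8).
Terminal value 8.

top -> P -> a -> e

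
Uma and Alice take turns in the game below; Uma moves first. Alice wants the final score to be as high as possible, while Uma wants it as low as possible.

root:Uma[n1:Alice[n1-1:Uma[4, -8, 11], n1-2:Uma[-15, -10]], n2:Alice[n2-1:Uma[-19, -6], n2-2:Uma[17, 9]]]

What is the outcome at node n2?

9

n2-1 (Uma): min(-19, -6) = -19
n2-2 (Uma): min(17, 9) = 9
n2 (Alice): max(-19, 9) = 9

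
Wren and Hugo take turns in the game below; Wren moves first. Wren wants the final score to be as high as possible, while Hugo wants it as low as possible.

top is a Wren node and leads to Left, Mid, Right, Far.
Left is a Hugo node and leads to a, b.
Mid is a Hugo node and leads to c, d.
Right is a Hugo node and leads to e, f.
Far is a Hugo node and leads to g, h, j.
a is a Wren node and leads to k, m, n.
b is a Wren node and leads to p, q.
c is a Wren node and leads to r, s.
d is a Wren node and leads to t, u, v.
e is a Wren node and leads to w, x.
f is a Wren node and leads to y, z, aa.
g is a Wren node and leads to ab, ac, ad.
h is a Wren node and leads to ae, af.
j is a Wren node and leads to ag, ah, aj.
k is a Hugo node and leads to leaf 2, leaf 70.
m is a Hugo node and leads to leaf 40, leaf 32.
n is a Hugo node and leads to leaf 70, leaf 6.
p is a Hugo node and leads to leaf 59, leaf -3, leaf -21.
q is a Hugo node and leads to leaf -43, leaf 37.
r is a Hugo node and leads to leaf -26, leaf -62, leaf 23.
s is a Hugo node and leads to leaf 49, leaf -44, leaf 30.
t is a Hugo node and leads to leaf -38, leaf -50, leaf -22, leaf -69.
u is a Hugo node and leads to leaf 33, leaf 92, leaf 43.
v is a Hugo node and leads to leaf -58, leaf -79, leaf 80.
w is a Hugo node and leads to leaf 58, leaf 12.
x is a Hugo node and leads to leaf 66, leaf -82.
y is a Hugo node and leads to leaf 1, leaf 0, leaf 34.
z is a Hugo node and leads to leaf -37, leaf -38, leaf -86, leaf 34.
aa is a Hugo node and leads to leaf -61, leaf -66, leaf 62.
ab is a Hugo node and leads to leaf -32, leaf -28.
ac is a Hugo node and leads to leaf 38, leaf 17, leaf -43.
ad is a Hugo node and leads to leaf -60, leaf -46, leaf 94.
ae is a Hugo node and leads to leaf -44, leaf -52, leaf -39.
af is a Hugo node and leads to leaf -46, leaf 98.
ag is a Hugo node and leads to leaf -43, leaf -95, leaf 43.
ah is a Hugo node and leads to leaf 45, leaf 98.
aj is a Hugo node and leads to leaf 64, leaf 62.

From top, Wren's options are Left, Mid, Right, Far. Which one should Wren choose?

Right

k (Hugo): min(2, 70) = 2
m (Hugo): min(40, 32) = 32
n (Hugo): min(70, 6) = 6
a (Wren): max(2, 32, 6) = 32
p (Hugo): min(59, -3, -21) = -21
q (Hugo): min(-43, 37) = -43
b (Wren): max(-21, -43) = -21
Left (Hugo): min(32, -21) = -21
r (Hugo): min(-26, -62, 23) = -62
s (Hugo): min(49, -44, 30) = -44
c (Wren): max(-62, -44) = -44
t (Hugo): min(-38, -50, -22, -69) = -69
u (Hugo): min(33, 92, 43) = 33
v (Hugo): min(-58, -79, 80) = -79
d (Wren): max(-69, 33, -79) = 33
Mid (Hugo): min(-44, 33) = -44
w (Hugo): min(58, 12) = 12
x (Hugo): min(66, -82) = -82
e (Wren): max(12, -82) = 12
y (Hugo): min(1, 0, 34) = 0
z (Hugo): min(-37, -38, -86, 34) = -86
aa (Hugo): min(-61, -66, 62) = -66
f (Wren): max(0, -86, -66) = 0
Right (Hugo): min(12, 0) = 0
ab (Hugo): min(-32, -28) = -32
ac (Hugo): min(38, 17, -43) = -43
ad (Hugo): min(-60, -46, 94) = -60
g (Wren): max(-32, -43, -60) = -32
ae (Hugo): min(-44, -52, -39) = -52
af (Hugo): min(-46, 98) = -46
h (Wren): max(-52, -46) = -46
ag (Hugo): min(-43, -95, 43) = -95
ah (Hugo): min(45, 98) = 45
aj (Hugo): min(64, 62) = 62
j (Wren): max(-95, 45, 62) = 62
Far (Hugo): min(-32, -46, 62) = -46
top (Wren): max(-21, -44, 0, -46) = 0
Wren at top wants the highest of {Left=-21, Mid=-44, Right=0, Far=-46}, so chooses Right.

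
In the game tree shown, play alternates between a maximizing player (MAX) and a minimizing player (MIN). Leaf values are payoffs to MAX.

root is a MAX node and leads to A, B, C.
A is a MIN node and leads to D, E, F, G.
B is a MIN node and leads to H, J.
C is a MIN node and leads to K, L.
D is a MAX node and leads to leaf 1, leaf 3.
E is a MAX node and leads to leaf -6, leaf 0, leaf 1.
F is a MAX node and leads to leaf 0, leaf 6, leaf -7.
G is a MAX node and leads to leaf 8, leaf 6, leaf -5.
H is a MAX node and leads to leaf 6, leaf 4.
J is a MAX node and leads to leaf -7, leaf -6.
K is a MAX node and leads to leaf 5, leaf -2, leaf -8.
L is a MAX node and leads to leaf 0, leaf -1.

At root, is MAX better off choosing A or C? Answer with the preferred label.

A

D (MAX): max(1, 3) = 3
E (MAX): max(-6, 0, 1) = 1
F (MAX): max(0, 6, -7) = 6
G (MAX): max(8, 6, -5) = 8
A (MIN): min(3, 1, 6, 8) = 1
K (MAX): max(5, -2, -8) = 5
L (MAX): max(0, -1) = 0
C (MIN): min(5, 0) = 0
MAX prefers the higher value; A=1, C=0. A is better since 1 > 0.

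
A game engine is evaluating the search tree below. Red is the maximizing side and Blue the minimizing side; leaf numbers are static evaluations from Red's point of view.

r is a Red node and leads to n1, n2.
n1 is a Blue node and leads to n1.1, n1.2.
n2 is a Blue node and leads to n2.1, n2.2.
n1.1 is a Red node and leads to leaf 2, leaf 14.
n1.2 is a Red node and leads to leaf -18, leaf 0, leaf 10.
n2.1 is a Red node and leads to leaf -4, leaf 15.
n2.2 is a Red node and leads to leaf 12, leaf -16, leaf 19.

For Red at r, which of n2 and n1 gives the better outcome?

n2.1 (Red): max(-4, 15) = 15
n2.2 (Red): max(12, -16, 19) = 19
n2 (Blue): min(15, 19) = 15
n1.1 (Red): max(2, 14) = 14
n1.2 (Red): max(-18, 0, 10) = 10
n1 (Blue): min(14, 10) = 10
Red prefers the higher value; n2=15, n1=10. n2 is better since 15 > 10.

n2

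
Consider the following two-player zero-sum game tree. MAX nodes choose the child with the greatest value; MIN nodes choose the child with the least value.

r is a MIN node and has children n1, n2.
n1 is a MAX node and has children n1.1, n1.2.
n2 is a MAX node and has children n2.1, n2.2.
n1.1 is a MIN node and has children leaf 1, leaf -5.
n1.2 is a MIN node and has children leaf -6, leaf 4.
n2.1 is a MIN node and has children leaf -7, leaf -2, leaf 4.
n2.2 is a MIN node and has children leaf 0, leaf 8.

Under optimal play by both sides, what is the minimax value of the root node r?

n1.1 (MIN): min(1, -5) = -5
n1.2 (MIN): min(-6, 4) = -6
n1 (MAX): max(-5, -6) = -5
n2.1 (MIN): min(-7, -2, 4) = -7
n2.2 (MIN): min(0, 8) = 0
n2 (MAX): max(-7, 0) = 0
r (MIN): min(-5, 0) = -5

-5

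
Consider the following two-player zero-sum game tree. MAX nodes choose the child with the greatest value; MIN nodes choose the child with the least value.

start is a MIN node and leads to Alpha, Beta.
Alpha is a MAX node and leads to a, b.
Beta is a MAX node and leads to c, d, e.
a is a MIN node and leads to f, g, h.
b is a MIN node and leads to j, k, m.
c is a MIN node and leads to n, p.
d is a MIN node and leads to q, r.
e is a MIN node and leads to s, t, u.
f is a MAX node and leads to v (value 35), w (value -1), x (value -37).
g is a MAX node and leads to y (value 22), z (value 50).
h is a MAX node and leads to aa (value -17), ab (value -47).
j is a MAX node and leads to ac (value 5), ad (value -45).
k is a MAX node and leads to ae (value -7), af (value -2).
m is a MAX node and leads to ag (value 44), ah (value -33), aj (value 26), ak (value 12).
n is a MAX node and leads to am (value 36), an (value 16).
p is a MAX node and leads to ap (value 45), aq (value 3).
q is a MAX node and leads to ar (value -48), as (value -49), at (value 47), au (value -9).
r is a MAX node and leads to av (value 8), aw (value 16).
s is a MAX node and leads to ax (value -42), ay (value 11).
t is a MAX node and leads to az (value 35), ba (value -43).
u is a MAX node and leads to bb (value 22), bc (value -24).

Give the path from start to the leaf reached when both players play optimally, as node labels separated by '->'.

f (MAX): max(35, -1, -37) = 35
g (MAX): max(22, 50) = 50
h (MAX): max(-17, -47) = -17
a (MIN): min(35, 50, -17) = -17
j (MAX): max(5, -45) = 5
k (MAX): max(-7, -2) = -2
m (MAX): max(44, -33, 26, 12) = 44
b (MIN): min(5, -2, 44) = -2
Alpha (MAX): max(-17, -2) = -2
n (MAX): max(36, 16) = 36
p (MAX): max(45, 3) = 45
c (MIN): min(36, 45) = 36
q (MAX): max(-48, -49, 47, -9) = 47
r (MAX): max(8, 16) = 16
d (MIN): min(47, 16) = 16
s (MAX): max(-42, 11) = 11
t (MAX): max(35, -43) = 35
u (MAX): max(22, -24) = 22
e (MIN): min(11, 35, 22) = 11
Beta (MAX): max(36, 16, 11) = 36
start (MIN): min(-2, 36) = -2
At start, MIN picks Alpha (lowest: -2).
At Alpha, MAX picks b (highest: -2).
At b, MIN picks k (lowest: -2).
At k, MAX picks af (highest: -2).
Terminal value -2.

start -> Alpha -> b -> k -> af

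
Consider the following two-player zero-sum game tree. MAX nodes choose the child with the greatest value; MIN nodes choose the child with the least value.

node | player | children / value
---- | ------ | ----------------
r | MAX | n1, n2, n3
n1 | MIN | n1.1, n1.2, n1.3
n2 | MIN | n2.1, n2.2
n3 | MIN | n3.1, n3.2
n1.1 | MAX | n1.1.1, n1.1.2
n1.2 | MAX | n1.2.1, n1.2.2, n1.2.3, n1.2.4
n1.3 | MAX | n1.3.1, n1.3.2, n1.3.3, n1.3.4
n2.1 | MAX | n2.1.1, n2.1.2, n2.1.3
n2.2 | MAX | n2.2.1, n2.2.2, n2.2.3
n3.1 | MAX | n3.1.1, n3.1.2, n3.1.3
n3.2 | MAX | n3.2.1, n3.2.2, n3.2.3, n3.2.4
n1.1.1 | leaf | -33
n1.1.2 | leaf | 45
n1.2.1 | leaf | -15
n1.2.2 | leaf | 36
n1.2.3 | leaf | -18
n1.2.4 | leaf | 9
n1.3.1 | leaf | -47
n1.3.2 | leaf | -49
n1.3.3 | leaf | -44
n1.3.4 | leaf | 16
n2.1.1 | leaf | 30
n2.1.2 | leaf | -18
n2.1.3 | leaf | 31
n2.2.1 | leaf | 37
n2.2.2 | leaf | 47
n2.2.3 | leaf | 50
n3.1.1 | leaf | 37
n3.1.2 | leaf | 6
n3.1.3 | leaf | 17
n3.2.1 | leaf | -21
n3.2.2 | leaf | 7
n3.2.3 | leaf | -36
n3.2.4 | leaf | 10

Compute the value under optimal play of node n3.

n3.1 (MAX): max(37, 6, 17) = 37
n3.2 (MAX): max(-21, 7, -36, 10) = 10
n3 (MIN): min(37, 10) = 10

10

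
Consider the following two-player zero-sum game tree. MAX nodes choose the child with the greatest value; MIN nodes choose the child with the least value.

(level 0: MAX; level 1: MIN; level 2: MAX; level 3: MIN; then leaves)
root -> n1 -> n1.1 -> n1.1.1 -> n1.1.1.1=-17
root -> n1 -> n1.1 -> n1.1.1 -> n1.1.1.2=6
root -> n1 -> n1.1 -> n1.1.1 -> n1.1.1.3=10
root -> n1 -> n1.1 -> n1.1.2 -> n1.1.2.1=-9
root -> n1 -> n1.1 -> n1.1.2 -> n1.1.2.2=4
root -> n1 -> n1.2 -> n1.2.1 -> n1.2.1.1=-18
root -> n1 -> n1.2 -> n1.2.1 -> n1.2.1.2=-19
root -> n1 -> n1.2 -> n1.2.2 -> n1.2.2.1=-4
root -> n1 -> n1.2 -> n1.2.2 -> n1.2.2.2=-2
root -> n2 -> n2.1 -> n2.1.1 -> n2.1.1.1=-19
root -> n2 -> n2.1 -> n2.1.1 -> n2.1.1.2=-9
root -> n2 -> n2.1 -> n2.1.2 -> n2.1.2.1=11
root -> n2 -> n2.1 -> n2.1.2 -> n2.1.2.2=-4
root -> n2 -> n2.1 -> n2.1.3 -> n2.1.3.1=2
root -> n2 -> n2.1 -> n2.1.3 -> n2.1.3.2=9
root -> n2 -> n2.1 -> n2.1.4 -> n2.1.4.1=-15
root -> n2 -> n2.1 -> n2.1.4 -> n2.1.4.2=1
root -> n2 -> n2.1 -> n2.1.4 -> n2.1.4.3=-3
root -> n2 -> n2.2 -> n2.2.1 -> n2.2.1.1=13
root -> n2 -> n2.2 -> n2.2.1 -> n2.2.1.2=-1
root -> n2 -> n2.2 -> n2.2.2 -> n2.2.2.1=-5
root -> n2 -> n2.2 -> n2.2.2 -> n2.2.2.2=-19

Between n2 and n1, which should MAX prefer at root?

n2

n2.1.1 (MIN): min(-19, -9) = -19
n2.1.2 (MIN): min(11, -4) = -4
n2.1.3 (MIN): min(2, 9) = 2
n2.1.4 (MIN): min(-15, 1, -3) = -15
n2.1 (MAX): max(-19, -4, 2, -15) = 2
n2.2.1 (MIN): min(13, -1) = -1
n2.2.2 (MIN): min(-5, -19) = -19
n2.2 (MAX): max(-1, -19) = -1
n2 (MIN): min(2, -1) = -1
n1.1.1 (MIN): min(-17, 6, 10) = -17
n1.1.2 (MIN): min(-9, 4) = -9
n1.1 (MAX): max(-17, -9) = -9
n1.2.1 (MIN): min(-18, -19) = -19
n1.2.2 (MIN): min(-4, -2) = -4
n1.2 (MAX): max(-19, -4) = -4
n1 (MIN): min(-9, -4) = -9
MAX prefers the higher value; n2=-1, n1=-9. n2 is better since -1 > -9.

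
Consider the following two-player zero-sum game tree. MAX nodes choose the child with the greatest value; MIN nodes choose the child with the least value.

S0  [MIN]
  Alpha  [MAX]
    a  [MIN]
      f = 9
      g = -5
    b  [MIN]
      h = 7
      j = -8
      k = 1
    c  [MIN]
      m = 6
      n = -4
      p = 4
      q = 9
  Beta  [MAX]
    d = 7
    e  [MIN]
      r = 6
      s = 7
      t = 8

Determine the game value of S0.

-4

a (MIN): min(9, -5) = -5
b (MIN): min(7, -8, 1) = -8
c (MIN): min(6, -4, 4, 9) = -4
Alpha (MAX): max(-5, -8, -4) = -4
e (MIN): min(6, 7, 8) = 6
Beta (MAX): max(7, 6) = 7
S0 (MIN): min(-4, 7) = -4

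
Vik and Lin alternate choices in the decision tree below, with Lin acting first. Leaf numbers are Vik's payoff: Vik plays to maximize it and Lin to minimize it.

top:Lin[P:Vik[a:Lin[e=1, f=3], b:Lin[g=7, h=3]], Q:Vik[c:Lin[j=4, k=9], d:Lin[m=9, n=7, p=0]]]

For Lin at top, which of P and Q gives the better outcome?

a (Lin): min(1, 3) = 1
b (Lin): min(7, 3) = 3
P (Vik): max(1, 3) = 3
c (Lin): min(4, 9) = 4
d (Lin): min(9, 7, 0) = 0
Q (Vik): max(4, 0) = 4
Lin prefers the lower value; P=3, Q=4. P is better since 3 < 4.

P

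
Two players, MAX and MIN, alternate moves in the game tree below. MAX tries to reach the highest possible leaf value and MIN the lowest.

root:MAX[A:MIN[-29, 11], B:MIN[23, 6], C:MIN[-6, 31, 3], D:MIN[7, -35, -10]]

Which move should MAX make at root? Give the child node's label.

A (MIN): min(-29, 11) = -29
B (MIN): min(23, 6) = 6
C (MIN): min(-6, 31, 3) = -6
D (MIN): min(7, -35, -10) = -35
root (MAX): max(-29, 6, -6, -35) = 6
MAX at root wants the highest of {A=-29, B=6, C=-6, D=-35}, so chooses B.

B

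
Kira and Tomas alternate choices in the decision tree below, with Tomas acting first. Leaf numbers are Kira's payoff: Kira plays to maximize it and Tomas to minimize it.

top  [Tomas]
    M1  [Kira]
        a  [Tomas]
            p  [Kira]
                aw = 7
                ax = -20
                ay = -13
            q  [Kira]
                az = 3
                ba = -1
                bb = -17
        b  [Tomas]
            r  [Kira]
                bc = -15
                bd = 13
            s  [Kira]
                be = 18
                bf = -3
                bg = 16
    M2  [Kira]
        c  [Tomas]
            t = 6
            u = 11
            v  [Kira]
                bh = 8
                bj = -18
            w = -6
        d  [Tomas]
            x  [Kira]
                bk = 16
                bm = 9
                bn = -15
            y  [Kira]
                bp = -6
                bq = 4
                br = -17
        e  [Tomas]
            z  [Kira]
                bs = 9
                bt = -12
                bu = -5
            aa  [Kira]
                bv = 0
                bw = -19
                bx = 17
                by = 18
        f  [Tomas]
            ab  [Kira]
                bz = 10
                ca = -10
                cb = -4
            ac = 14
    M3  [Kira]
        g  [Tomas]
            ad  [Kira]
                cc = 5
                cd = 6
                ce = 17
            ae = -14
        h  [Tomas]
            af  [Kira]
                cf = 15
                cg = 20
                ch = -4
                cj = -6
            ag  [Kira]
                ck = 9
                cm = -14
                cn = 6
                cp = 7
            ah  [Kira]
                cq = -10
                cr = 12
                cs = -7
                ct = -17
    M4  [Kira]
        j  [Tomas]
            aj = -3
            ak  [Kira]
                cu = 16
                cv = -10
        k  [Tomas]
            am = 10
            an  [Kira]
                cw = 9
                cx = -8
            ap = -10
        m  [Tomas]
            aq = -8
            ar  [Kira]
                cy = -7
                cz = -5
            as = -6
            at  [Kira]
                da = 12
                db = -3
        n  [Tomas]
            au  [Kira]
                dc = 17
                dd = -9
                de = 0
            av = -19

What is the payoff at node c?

-6

v (Kira): max(8, -18) = 8
c (Tomas): min(6, 11, 8, -6) = -6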